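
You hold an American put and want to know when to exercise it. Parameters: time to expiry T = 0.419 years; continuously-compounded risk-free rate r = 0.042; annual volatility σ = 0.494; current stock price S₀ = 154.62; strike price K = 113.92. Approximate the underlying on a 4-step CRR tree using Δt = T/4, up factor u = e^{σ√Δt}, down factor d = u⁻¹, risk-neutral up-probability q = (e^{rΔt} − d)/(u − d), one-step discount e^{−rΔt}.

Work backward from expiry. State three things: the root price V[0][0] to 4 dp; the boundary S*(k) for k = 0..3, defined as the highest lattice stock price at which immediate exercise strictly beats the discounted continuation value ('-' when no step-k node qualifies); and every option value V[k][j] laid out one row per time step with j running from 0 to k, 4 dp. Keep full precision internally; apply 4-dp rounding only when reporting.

Δt=0.10475  u=1.17337  d=0.85224  q=0.47384  discount=0.99561
step 4 (expiry): payoffs max(K−S,0) = 32.3521 1.6167 0.0000 0.0000 0.0000
step 3: (k=3,j=0): S=95.7097, (K−S)⁺=18.2103, hold=17.7102 ⇒ V=18.2103 exercise | (k=3,j=1): S=131.7738, (K−S)⁺=0.0000, hold=0.8469 ⇒ V=0.8469 continue | (k=3,j=2): S=181.4271, (K−S)⁺=0.0000, hold=0.0000 ⇒ V=0.0000 continue | (k=3,j=3): S=249.7902, (K−S)⁺=0.0000, hold=0.0000 ⇒ V=0.0000 continue  boundary S*=95.7097
step 2: (k=2,j=0): S=112.3033, (K−S)⁺=1.6167, hold=9.9389 ⇒ V=9.9389 continue | (k=2,j=1): S=154.6200, (K−S)⁺=0.0000, hold=0.4436 ⇒ V=0.4436 continue | (k=2,j=2): S=212.8819, (K−S)⁺=0.0000, hold=0.0000 ⇒ V=0.0000 continue  boundary S*=-
step 1: (k=1,j=0): S=131.7738, (K−S)⁺=0.0000, hold=5.4158 ⇒ V=5.4158 continue | (k=1,j=1): S=181.4271, (K−S)⁺=0.0000, hold=0.2324 ⇒ V=0.2324 continue  boundary S*=-
step 0: (k=0,j=0): S=154.6200, (K−S)⁺=0.0000, hold=2.9467 ⇒ V=2.9467 continue  boundary S*=-

price = 2.9467
boundary = - - - 95.7097
tree:
2.9467
5.4158 0.2324
9.9389 0.4436 0.0000
18.2103 0.8469 0.0000 0.0000
32.3521 1.6167 0.0000 0.0000 0.0000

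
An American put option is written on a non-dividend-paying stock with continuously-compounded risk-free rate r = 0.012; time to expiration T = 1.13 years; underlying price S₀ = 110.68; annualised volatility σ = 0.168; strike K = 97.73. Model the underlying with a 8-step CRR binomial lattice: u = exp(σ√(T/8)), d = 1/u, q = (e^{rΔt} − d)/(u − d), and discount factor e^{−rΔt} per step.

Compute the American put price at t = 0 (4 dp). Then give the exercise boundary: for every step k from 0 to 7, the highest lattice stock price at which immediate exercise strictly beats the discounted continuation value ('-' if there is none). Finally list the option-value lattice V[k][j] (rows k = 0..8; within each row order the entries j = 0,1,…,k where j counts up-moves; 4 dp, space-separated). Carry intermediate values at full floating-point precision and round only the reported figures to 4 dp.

price = 2.2125
boundary = - - - - - 80.7166 85.9773 91.5810
tree:
2.2125
3.5415 0.8785
5.5317 1.5445 0.2093
8.3833 2.6720 0.4116 0.0057
12.2326 4.5260 0.8095 0.0114 0.0000
17.0134 7.4483 1.5915 0.0227 0.0000 0.0000
21.9523 11.7527 3.1286 0.0453 0.0000 0.0000 0.0000
26.5890 17.0134 6.1490 0.0903 0.0000 0.0000 0.0000 0.0000
30.9419 21.9523 11.7527 0.1802 0.0000 0.0000 0.0000 0.0000 0.0000

Δt=0.14125, u=1.06518, d=0.93881, q=0.49765, disc=e^(-rΔt)=0.99831
k=8 terminal: V=max(K-S,0) → 30.9419 21.9523 11.7527 0.1802 0.0000 0.0000 0.0000 0.0000 0.0000
k=7: j=0 S=71.1410 intr=26.5890 cont=26.4235 V=26.5890[EX]; j=1 S=80.7166 intr=17.0134 cont=16.8479 V=17.0134[EX]; j=2 S=91.5810 intr=6.1490 cont=5.9835 V=6.1490[EX]; j=3 S=103.9077 intr=0.0000 cont=0.0903 V=0.0903[hold]; j=4 S=117.8937 intr=0.0000 cont=0.0000 V=0.0000[hold]; j=5 S=133.7621 intr=0.0000 cont=0.0000 V=0.0000[hold]; j=6 S=151.7664 intr=0.0000 cont=0.0000 V=0.0000[hold]; j=7 S=172.1941 intr=0.0000 cont=0.0000 V=0.0000[hold]  S*(7)=91.5810
k=6: j=0 S=75.7777 intr=21.9523 cont=21.7868 V=21.9523[EX]; j=1 S=85.9773 intr=11.7527 cont=11.5871 V=11.7527[EX]; j=2 S=97.5498 intr=0.1802 cont=3.1286 V=3.1286[hold]; j=3 S=110.6800 intr=0.0000 cont=0.0453 V=0.0453[hold]; j=4 S=125.5775 intr=0.0000 cont=0.0000 V=0.0000[hold]; j=5 S=142.4801 intr=0.0000 cont=0.0000 V=0.0000[hold]; j=6 S=161.6579 intr=0.0000 cont=0.0000 V=0.0000[hold]  S*(6)=85.9773
k=5: j=0 S=80.7166 intr=17.0134 cont=16.8479 V=17.0134[EX]; j=1 S=91.5810 intr=6.1490 cont=7.4483 V=7.4483[hold]; j=2 S=103.9077 intr=0.0000 cont=1.5915 V=1.5915[hold]; j=3 S=117.8937 intr=0.0000 cont=0.0227 V=0.0227[hold]; j=4 S=133.7621 intr=0.0000 cont=0.0000 V=0.0000[hold]; j=5 S=151.7664 intr=0.0000 cont=0.0000 V=0.0000[hold]  S*(5)=80.7166
k=4: j=0 S=85.9773 intr=11.7527 cont=12.2326 V=12.2326[hold]; j=1 S=97.5498 intr=0.1802 cont=4.5260 V=4.5260[hold]; j=2 S=110.6800 intr=0.0000 cont=0.8095 V=0.8095[hold]; j=3 S=125.5775 intr=0.0000 cont=0.0114 V=0.0114[hold]; j=4 S=142.4801 intr=0.0000 cont=0.0000 V=0.0000[hold]  S*(4)=-
k=3: j=0 S=91.5810 intr=6.1490 cont=8.3833 V=8.3833[hold]; j=1 S=103.9077 intr=0.0000 cont=2.6720 V=2.6720[hold]; j=2 S=117.8937 intr=0.0000 cont=0.4116 V=0.4116[hold]; j=3 S=133.7621 intr=0.0000 cont=0.0057 V=0.0057[hold]  S*(3)=-
k=2: j=0 S=97.5498 intr=0.1802 cont=5.5317 V=5.5317[hold]; j=1 S=110.6800 intr=0.0000 cont=1.5445 V=1.5445[hold]; j=2 S=125.5775 intr=0.0000 cont=0.2093 V=0.2093[hold]  S*(2)=-
k=1: j=0 S=103.9077 intr=0.0000 cont=3.5415 V=3.5415[hold]; j=1 S=117.8937 intr=0.0000 cont=0.8785 V=0.8785[hold]  S*(1)=-
k=0: j=0 S=110.6800 intr=0.0000 cont=2.2125 V=2.2125[hold]  S*(0)=-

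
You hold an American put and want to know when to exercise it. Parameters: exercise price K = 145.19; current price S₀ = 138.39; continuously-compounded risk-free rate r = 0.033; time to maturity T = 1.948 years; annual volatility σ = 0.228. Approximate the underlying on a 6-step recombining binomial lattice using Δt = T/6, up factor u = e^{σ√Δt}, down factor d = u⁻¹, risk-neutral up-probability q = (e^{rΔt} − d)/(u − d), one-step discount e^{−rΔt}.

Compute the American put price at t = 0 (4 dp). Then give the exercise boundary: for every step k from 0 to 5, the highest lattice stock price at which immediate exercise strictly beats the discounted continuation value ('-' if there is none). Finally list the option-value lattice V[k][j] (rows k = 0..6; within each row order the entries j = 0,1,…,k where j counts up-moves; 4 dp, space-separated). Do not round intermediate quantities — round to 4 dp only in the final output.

params: Δt=0.32467 u=1.13873 d=0.87817 q=0.50891 e^(-rΔt)=0.98934
t_6 payoffs: 81.7182 62.8858 38.4657 6.8000 0.0000 0.0000 0.0000
t_5: node(5,0) S=72.2772 payoff=72.9128 vs cont=71.3655 → 72.9128 [stop]  node(5,1) S=93.7223 payoff=51.4677 vs cont=49.9205 → 51.4677 [stop]  node(5,2) S=121.5302 payoff=23.6598 vs cont=22.1126 → 23.6598 [stop]  node(5,3) S=157.5888 payoff=0.0000 vs cont=3.3038 → 3.3038 [wait]  node(5,4) S=204.3462 payoff=0.0000 vs cont=0.0000 → 0.0000 [wait]  node(5,5) S=264.9768 payoff=0.0000 vs cont=0.0000 → 0.0000 [wait]  ⇒ S*(5)=121.5302
t_4: node(4,0) S=82.3042 payoff=62.8858 vs cont=61.3385 → 62.8858 [stop]  node(4,1) S=106.7243 payoff=38.4657 vs cont=36.9184 → 38.4657 [stop]  node(4,2) S=138.3900 payoff=6.8000 vs cont=13.1588 → 13.1588 [wait]  node(4,3) S=179.4510 payoff=0.0000 vs cont=1.6052 → 1.6052 [wait]  node(4,4) S=232.6951 payoff=0.0000 vs cont=0.0000 → 0.0000 [wait]  ⇒ S*(4)=106.7243
t_3: node(3,0) S=93.7223 payoff=51.4677 vs cont=49.9205 → 51.4677 [stop]  node(3,1) S=121.5302 payoff=23.6598 vs cont=25.3141 → 25.3141 [wait]  node(3,2) S=157.5888 payoff=0.0000 vs cont=7.2015 → 7.2015 [wait]  node(3,3) S=204.3462 payoff=0.0000 vs cont=0.7799 → 0.7799 [wait]  ⇒ S*(3)=93.7223
t_2: node(2,0) S=106.7243 payoff=38.4657 vs cont=37.7513 → 38.4657 [stop]  node(2,1) S=138.3900 payoff=6.8000 vs cont=15.9249 → 15.9249 [wait]  node(2,2) S=179.4510 payoff=0.0000 vs cont=3.8916 → 3.8916 [wait]  ⇒ S*(2)=106.7243
t_1: node(1,0) S=121.5302 payoff=23.6598 vs cont=26.7068 → 26.7068 [wait]  node(1,1) S=157.5888 payoff=0.0000 vs cont=9.6966 → 9.6966 [wait]  ⇒ S*(1)=-
t_0: node(0,0) S=138.3900 payoff=6.8000 vs cont=17.8578 → 17.8578 [wait]  ⇒ S*(0)=-

price = 17.8578
boundary = - - 106.7243 93.7223 106.7243 121.5302
tree:
17.8578
26.7068 9.6966
38.4657 15.9249 3.8916
51.4677 25.3141 7.2015 0.7799
62.8858 38.4657 13.1588 1.6052 0.0000
72.9128 51.4677 23.6598 3.3038 0.0000 0.0000
81.7182 62.8858 38.4657 6.8000 0.0000 0.0000 0.0000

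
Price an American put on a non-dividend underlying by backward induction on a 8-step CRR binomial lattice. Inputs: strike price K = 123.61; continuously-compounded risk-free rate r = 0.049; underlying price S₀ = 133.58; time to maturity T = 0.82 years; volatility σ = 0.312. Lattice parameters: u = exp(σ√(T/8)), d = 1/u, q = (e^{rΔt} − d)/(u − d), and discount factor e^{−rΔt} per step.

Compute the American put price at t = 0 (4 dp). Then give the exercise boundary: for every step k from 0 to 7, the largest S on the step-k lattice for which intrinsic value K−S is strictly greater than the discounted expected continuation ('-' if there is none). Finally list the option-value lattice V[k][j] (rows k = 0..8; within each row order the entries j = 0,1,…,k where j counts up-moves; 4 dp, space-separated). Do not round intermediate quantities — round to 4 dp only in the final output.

price = 8.5502
boundary = - - - - 89.5812 81.0655 89.5812 98.9915
tree:
8.5502
12.6852 4.5047
18.2705 7.2322 1.8248
25.4269 11.3040 3.2367 0.4324
34.0288 17.0883 5.6384 0.8696 0.0000
42.5445 24.7667 9.5882 1.7487 0.0000 0.0000
50.2508 34.0288 15.7618 3.5164 0.0000 0.0000 0.0000
57.2245 42.5445 24.6185 7.0712 0.0000 0.0000 0.0000 0.0000
63.5352 50.2508 34.0288 14.2196 0.0000 0.0000 0.0000 0.0000 0.0000

Δt=0.10250, u=1.10505, d=0.90494, q=0.50021, disc=e^(-rΔt)=0.99499
k=8 terminal: V=max(K-S,0) → 63.5352 50.2508 34.0288 14.2196 0.0000 0.0000 0.0000 0.0000 0.0000
k=7: j=0 S=66.3855 intr=57.2245 cont=56.6052 V=57.2245[EX]; j=1 S=81.0655 intr=42.5445 cont=41.9253 V=42.5445[EX]; j=2 S=98.9915 intr=24.6185 cont=23.9992 V=24.6185[EX]; j=3 S=120.8816 intr=2.7284 cont=7.0712 V=7.0712[hold]; j=4 S=147.6123 intr=0.0000 cont=0.0000 V=0.0000[hold]; j=5 S=180.2540 intr=0.0000 cont=0.0000 V=0.0000[hold]; j=6 S=220.1137 intr=0.0000 cont=0.0000 V=0.0000[hold]; j=7 S=268.7877 intr=0.0000 cont=0.0000 V=0.0000[hold]  S*(7)=98.9915
k=6: j=0 S=73.3592 intr=50.2508 cont=49.6315 V=50.2508[EX]; j=1 S=89.5812 intr=34.0288 cont=33.4095 V=34.0288[EX]; j=2 S=109.3904 intr=14.2196 cont=15.7618 V=15.7618[hold]; j=3 S=133.5800 intr=0.0000 cont=3.5164 V=3.5164[hold]; j=4 S=163.1187 intr=0.0000 cont=0.0000 V=0.0000[hold]; j=5 S=199.1893 intr=0.0000 cont=0.0000 V=0.0000[hold]; j=6 S=243.2362 intr=0.0000 cont=0.0000 V=0.0000[hold]  S*(6)=89.5812
k=5: j=0 S=81.0655 intr=42.5445 cont=41.9253 V=42.5445[EX]; j=1 S=98.9915 intr=24.6185 cont=24.7667 V=24.7667[hold]; j=2 S=120.8816 intr=2.7284 cont=9.5882 V=9.5882[hold]; j=3 S=147.6123 intr=0.0000 cont=1.7487 V=1.7487[hold]; j=4 S=180.2540 intr=0.0000 cont=0.0000 V=0.0000[hold]; j=5 S=220.1137 intr=0.0000 cont=0.0000 V=0.0000[hold]  S*(5)=81.0655
k=4: j=0 S=89.5812 intr=34.0288 cont=33.4833 V=34.0288[EX]; j=1 S=109.3904 intr=14.2196 cont=17.0883 V=17.0883[hold]; j=2 S=133.5800 intr=0.0000 cont=5.6384 V=5.6384[hold]; j=3 S=163.1187 intr=0.0000 cont=0.8696 V=0.8696[hold]; j=4 S=199.1893 intr=0.0000 cont=0.0000 V=0.0000[hold]  S*(4)=89.5812
k=3: j=0 S=98.9915 intr=24.6185 cont=25.4269 V=25.4269[hold]; j=1 S=120.8816 intr=2.7284 cont=11.3040 V=11.3040[hold]; j=2 S=147.6123 intr=0.0000 cont=3.2367 V=3.2367[hold]; j=3 S=180.2540 intr=0.0000 cont=0.4324 V=0.4324[hold]  S*(3)=-
k=2: j=0 S=109.3904 intr=14.2196 cont=18.2705 V=18.2705[hold]; j=1 S=133.5800 intr=0.0000 cont=7.2322 V=7.2322[hold]; j=2 S=163.1187 intr=0.0000 cont=1.8248 V=1.8248[hold]  S*(2)=-
k=1: j=0 S=120.8816 intr=2.7284 cont=12.6852 V=12.6852[hold]; j=1 S=147.6123 intr=0.0000 cont=4.5047 V=4.5047[hold]  S*(1)=-
k=0: j=0 S=133.5800 intr=0.0000 cont=8.5502 V=8.5502[hold]  S*(0)=-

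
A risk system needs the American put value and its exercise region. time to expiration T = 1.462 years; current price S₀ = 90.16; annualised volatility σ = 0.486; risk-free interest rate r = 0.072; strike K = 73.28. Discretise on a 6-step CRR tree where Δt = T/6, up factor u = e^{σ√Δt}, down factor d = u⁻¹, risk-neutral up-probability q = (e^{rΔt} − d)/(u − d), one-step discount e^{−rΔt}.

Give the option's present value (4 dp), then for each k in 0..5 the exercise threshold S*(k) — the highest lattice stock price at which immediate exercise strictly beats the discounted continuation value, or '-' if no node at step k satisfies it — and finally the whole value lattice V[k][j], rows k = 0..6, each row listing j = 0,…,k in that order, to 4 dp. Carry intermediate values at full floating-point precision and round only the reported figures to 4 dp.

Δt=0.24367  u=1.27112  d=0.78670  q=0.47685  discount=0.98261
step 6 (expiry): payoffs max(K−S,0) = 51.9061 38.7449 17.4796 0.0000 0.0000 0.0000 0.0000
step 5: (k=5,j=0): S=27.1689, (K−S)⁺=46.1111, hold=44.8366 ⇒ V=46.1111 exercise | (k=5,j=1): S=43.8985, (K−S)⁺=29.3815, hold=28.1071 ⇒ V=29.3815 exercise | (k=5,j=2): S=70.9293, (K−S)⁺=2.3507, hold=8.9855 ⇒ V=8.9855 continue | (k=5,j=3): S=114.6046, (K−S)⁺=0.0000, hold=0.0000 ⇒ V=0.0000 continue | (k=5,j=4): S=185.1734, (K−S)⁺=0.0000, hold=0.0000 ⇒ V=0.0000 continue | (k=5,j=5): S=299.1955, (K−S)⁺=0.0000, hold=0.0000 ⇒ V=0.0000 continue  boundary S*=43.8985
step 4: (k=4,j=0): S=34.5351, (K−S)⁺=38.7449, hold=37.4705 ⇒ V=38.7449 exercise | (k=4,j=1): S=55.8004, (K−S)⁺=17.4796, hold=19.3139 ⇒ V=19.3139 continue | (k=4,j=2): S=90.1600, (K−S)⁺=0.0000, hold=4.6190 ⇒ V=4.6190 continue | (k=4,j=3): S=145.6768, (K−S)⁺=0.0000, hold=0.0000 ⇒ V=0.0000 continue | (k=4,j=4): S=235.3785, (K−S)⁺=0.0000, hold=0.0000 ⇒ V=0.0000 continue  boundary S*=34.5351
step 3: (k=3,j=0): S=43.8985, (K−S)⁺=29.3815, hold=28.9666 ⇒ V=29.3815 exercise | (k=3,j=1): S=70.9293, (K−S)⁺=2.3507, hold=12.0927 ⇒ V=12.0927 continue | (k=3,j=2): S=114.6046, (K−S)⁺=0.0000, hold=2.3744 ⇒ V=2.3744 continue | (k=3,j=3): S=185.1734, (K−S)⁺=0.0000, hold=0.0000 ⇒ V=0.0000 continue  boundary S*=43.8985
step 2: (k=2,j=0): S=55.8004, (K−S)⁺=17.4796, hold=20.7698 ⇒ V=20.7698 continue | (k=2,j=1): S=90.1600, (K−S)⁺=0.0000, hold=7.3289 ⇒ V=7.3289 continue | (k=2,j=2): S=145.6768, (K−S)⁺=0.0000, hold=1.2206 ⇒ V=1.2206 continue  boundary S*=-
step 1: (k=1,j=0): S=70.9293, (K−S)⁺=2.3507, hold=14.1108 ⇒ V=14.1108 continue | (k=1,j=1): S=114.6046, (K−S)⁺=0.0000, hold=4.3394 ⇒ V=4.3394 continue  boundary S*=-
step 0: (k=0,j=0): S=90.1600, (K−S)⁺=0.0000, hold=9.2870 ⇒ V=9.2870 continue  boundary S*=-

price = 9.2870
boundary = - - - 43.8985 34.5351 43.8985
tree:
9.2870
14.1108 4.3394
20.7698 7.3289 1.2206
29.3815 12.0927 2.3744 0.0000
38.7449 19.3139 4.6190 0.0000 0.0000
46.1111 29.3815 8.9855 0.0000 0.0000 0.0000
51.9061 38.7449 17.4796 0.0000 0.0000 0.0000 0.0000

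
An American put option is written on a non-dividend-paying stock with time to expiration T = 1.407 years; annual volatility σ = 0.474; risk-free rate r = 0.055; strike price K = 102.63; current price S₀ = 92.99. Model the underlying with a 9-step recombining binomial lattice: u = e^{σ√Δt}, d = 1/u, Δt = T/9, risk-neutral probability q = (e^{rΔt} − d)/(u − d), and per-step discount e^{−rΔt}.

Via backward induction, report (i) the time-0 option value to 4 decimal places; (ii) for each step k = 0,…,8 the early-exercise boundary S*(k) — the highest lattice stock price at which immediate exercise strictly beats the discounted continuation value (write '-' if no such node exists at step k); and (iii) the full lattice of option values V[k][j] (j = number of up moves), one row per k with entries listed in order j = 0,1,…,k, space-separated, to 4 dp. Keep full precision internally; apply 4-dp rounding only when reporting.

params: Δt=0.15633 u=1.20613 d=0.82910 q=0.47619 e^(-rΔt)=0.99144
t_9 payoffs: 85.4154 77.5872 66.1991 49.6324 25.5320 0.0000 0.0000 0.0000 0.0000 0.0000
t_8: node(8,0) S=20.7630 payoff=81.8670 vs cont=80.9883 → 81.8670 [stop]  node(8,1) S=30.2049 payoff=72.4251 vs cont=71.5465 → 72.4251 [stop]  node(8,2) S=43.9403 payoff=58.6897 vs cont=57.8110 → 58.6897 [stop]  node(8,3) S=63.9219 payoff=38.7081 vs cont=37.8294 → 38.7081 [stop]  node(8,4) S=92.9900 payoff=9.6400 vs cont=13.2595 → 13.2595 [wait]  node(8,5) S=135.2766 payoff=0.0000 vs cont=0.0000 → 0.0000 [wait]  node(8,6) S=196.7928 payoff=0.0000 vs cont=0.0000 → 0.0000 [wait]  node(8,7) S=286.2832 payoff=0.0000 vs cont=0.0000 → 0.0000 [wait]  node(8,8) S=416.4687 payoff=0.0000 vs cont=0.0000 → 0.0000 [wait]  ⇒ S*(8)=63.9219
t_7: node(7,0) S=25.0428 payoff=77.5872 vs cont=76.7085 → 77.5872 [stop]  node(7,1) S=36.4309 payoff=66.1991 vs cont=65.3204 → 66.1991 [stop]  node(7,2) S=52.9976 payoff=49.6324 vs cont=48.7537 → 49.6324 [stop]  node(7,3) S=77.0980 payoff=25.5320 vs cont=26.3622 → 26.3622 [wait]  node(7,4) S=112.1578 payoff=0.0000 vs cont=6.8860 → 6.8860 [wait]  node(7,5) S=163.1609 payoff=0.0000 vs cont=0.0000 → 0.0000 [wait]  node(7,6) S=237.3573 payoff=0.0000 vs cont=0.0000 → 0.0000 [wait]  node(7,7) S=345.2940 payoff=0.0000 vs cont=0.0000 → 0.0000 [wait]  ⇒ S*(7)=52.9976
t_6: node(6,0) S=30.2049 payoff=72.4251 vs cont=71.5465 → 72.4251 [stop]  node(6,1) S=43.9403 payoff=58.6897 vs cont=57.8110 → 58.6897 [stop]  node(6,2) S=63.9219 payoff=38.7081 vs cont=38.2213 → 38.7081 [stop]  node(6,3) S=92.9900 payoff=9.6400 vs cont=16.9416 → 16.9416 [wait]  node(6,4) S=135.2766 payoff=0.0000 vs cont=3.5761 → 3.5761 [wait]  node(6,5) S=196.7928 payoff=0.0000 vs cont=0.0000 → 0.0000 [wait]  node(6,6) S=286.2832 payoff=0.0000 vs cont=0.0000 → 0.0000 [wait]  ⇒ S*(6)=63.9219
t_5: node(5,0) S=36.4309 payoff=66.1991 vs cont=65.3204 → 66.1991 [stop]  node(5,1) S=52.9976 payoff=49.6324 vs cont=48.7537 → 49.6324 [stop]  node(5,2) S=77.0980 payoff=25.5320 vs cont=28.1005 → 28.1005 [wait]  node(5,3) S=112.1578 payoff=0.0000 vs cont=10.4866 → 10.4866 [wait]  node(5,4) S=163.1609 payoff=0.0000 vs cont=1.8572 → 1.8572 [wait]  node(5,5) S=237.3573 payoff=0.0000 vs cont=0.0000 → 0.0000 [wait]  ⇒ S*(5)=52.9976
t_4: node(4,0) S=43.9403 payoff=58.6897 vs cont=57.8110 → 58.6897 [stop]  node(4,1) S=63.9219 payoff=38.7081 vs cont=39.0420 → 39.0420 [wait]  node(4,2) S=92.9900 payoff=9.6400 vs cont=19.5442 → 19.5442 [wait]  node(4,3) S=135.2766 payoff=0.0000 vs cont=6.3228 → 6.3228 [wait]  node(4,4) S=196.7928 payoff=0.0000 vs cont=0.9645 → 0.9645 [wait]  ⇒ S*(4)=43.9403
t_3: node(3,0) S=52.9976 payoff=49.6324 vs cont=48.9114 → 49.6324 [stop]  node(3,1) S=77.0980 payoff=25.5320 vs cont=29.5027 → 29.5027 [wait]  node(3,2) S=112.1578 payoff=0.0000 vs cont=13.1349 → 13.1349 [wait]  node(3,3) S=163.1609 payoff=0.0000 vs cont=3.7389 → 3.7389 [wait]  ⇒ S*(3)=52.9976
t_2: node(2,0) S=63.9219 payoff=38.7081 vs cont=39.7040 → 39.7040 [wait]  node(2,1) S=92.9900 payoff=9.6400 vs cont=21.5227 → 21.5227 [wait]  node(2,2) S=135.2766 payoff=0.0000 vs cont=8.5865 → 8.5865 [wait]  ⇒ S*(2)=-
t_1: node(1,0) S=77.0980 payoff=25.5320 vs cont=30.7805 → 30.7805 [wait]  node(1,1) S=112.1578 payoff=0.0000 vs cont=15.2311 → 15.2311 [wait]  ⇒ S*(1)=-
t_0: node(0,0) S=92.9900 payoff=9.6400 vs cont=23.1760 → 23.1760 [wait]  ⇒ S*(0)=-

price = 23.1760
boundary = - - - 52.9976 43.9403 52.9976 63.9219 52.9976 63.9219
tree:
23.1760
30.7805 15.2311
39.7040 21.5227 8.5865
49.6324 29.5027 13.1349 3.7389
58.6897 39.0420 19.5442 6.3228 0.9645
66.1991 49.6324 28.1005 10.4866 1.8572 0.0000
72.4251 58.6897 38.7081 16.9416 3.5761 0.0000 0.0000
77.5872 66.1991 49.6324 26.3622 6.8860 0.0000 0.0000 0.0000
81.8670 72.4251 58.6897 38.7081 13.2595 0.0000 0.0000 0.0000 0.0000
85.4154 77.5872 66.1991 49.6324 25.5320 0.0000 0.0000 0.0000 0.0000 0.0000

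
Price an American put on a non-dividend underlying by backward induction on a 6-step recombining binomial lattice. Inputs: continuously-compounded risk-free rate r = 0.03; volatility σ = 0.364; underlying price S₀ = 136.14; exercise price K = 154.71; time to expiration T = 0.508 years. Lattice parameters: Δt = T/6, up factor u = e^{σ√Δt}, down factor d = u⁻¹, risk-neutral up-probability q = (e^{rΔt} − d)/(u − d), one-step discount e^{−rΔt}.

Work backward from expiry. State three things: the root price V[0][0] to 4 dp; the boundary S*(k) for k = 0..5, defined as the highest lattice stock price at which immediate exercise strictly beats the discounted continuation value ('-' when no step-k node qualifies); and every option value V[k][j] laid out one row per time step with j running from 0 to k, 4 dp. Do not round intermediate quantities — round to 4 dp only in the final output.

params: Δt=0.08467 u=1.11173 d=0.89950 q=0.48553 e^(-rΔt)=0.99746
t_6 payoffs: 82.5999 65.5864 44.5588 18.5700 0.0000 0.0000 0.0000
t_5: node(5,0) S=80.1667 payoff=74.5433 vs cont=74.1508 → 74.5433 [stop]  node(5,1) S=99.0811 payoff=55.6289 vs cont=55.2364 → 55.6289 [stop]  node(5,2) S=122.4581 payoff=32.2519 vs cont=31.8595 → 32.2519 [stop]  node(5,3) S=151.3506 payoff=3.3594 vs cont=9.5295 → 9.5295 [wait]  node(5,4) S=187.0599 payoff=0.0000 vs cont=0.0000 → 0.0000 [wait]  node(5,5) S=231.1944 payoff=0.0000 vs cont=0.0000 → 0.0000 [wait]  ⇒ S*(5)=122.4581
t_4: node(4,0) S=89.1236 payoff=65.5864 vs cont=65.1940 → 65.5864 [stop]  node(4,1) S=110.1512 payoff=44.5588 vs cont=44.1664 → 44.5588 [stop]  node(4,2) S=136.1400 payoff=18.5700 vs cont=21.1657 → 21.1657 [wait]  node(4,3) S=168.2606 payoff=0.0000 vs cont=4.8902 → 4.8902 [wait]  node(4,4) S=207.9596 payoff=0.0000 vs cont=0.0000 → 0.0000 [wait]  ⇒ S*(4)=110.1512
t_3: node(3,0) S=99.0811 payoff=55.6289 vs cont=55.2364 → 55.6289 [stop]  node(3,1) S=122.4581 payoff=32.2519 vs cont=33.1165 → 33.1165 [wait]  node(3,2) S=151.3506 payoff=3.3594 vs cont=13.2298 → 13.2298 [wait]  node(3,3) S=187.0599 payoff=0.0000 vs cont=2.5095 → 2.5095 [wait]  ⇒ S*(3)=99.0811
t_2: node(2,0) S=110.1512 payoff=44.5588 vs cont=44.5851 → 44.5851 [wait]  node(2,1) S=136.1400 payoff=18.5700 vs cont=23.4014 → 23.4014 [wait]  node(2,2) S=168.2606 payoff=0.0000 vs cont=8.0044 → 8.0044 [wait]  ⇒ S*(2)=-
t_1: node(1,0) S=122.4581 payoff=32.2519 vs cont=34.2128 → 34.2128 [wait]  node(1,1) S=151.3506 payoff=3.3594 vs cont=15.8853 → 15.8853 [wait]  ⇒ S*(1)=-
t_0: node(0,0) S=136.1400 payoff=18.5700 vs cont=25.2500 → 25.2500 [wait]  ⇒ S*(0)=-

price = 25.2500
boundary = - - - 99.0811 110.1512 122.4581
tree:
25.2500
34.2128 15.8853
44.5851 23.4014 8.0044
55.6289 33.1165 13.2298 2.5095
65.5864 44.5588 21.1657 4.8902 0.0000
74.5433 55.6289 32.2519 9.5295 0.0000 0.0000
82.5999 65.5864 44.5588 18.5700 0.0000 0.0000 0.0000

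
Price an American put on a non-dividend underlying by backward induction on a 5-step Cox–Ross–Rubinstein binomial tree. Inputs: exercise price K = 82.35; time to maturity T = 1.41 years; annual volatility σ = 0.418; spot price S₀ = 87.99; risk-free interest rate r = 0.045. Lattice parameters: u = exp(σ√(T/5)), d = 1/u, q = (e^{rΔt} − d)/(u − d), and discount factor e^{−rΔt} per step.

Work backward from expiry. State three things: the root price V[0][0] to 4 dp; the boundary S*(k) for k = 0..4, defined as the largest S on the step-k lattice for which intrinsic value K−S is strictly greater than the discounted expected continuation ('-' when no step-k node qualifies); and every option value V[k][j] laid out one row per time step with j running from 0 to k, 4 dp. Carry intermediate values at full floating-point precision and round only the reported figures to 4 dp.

price = 12.5230
boundary = - - - 45.2093 56.4456
tree:
12.5230
18.6996 5.9865
26.9611 10.0093 1.6707
37.1407 16.3589 3.2123 0.0000
46.1402 25.9044 6.1764 0.0000 0.0000
53.3482 37.1407 11.8756 0.0000 0.0000 0.0000

params: Δt=0.28200 u=1.24854 d=0.80094 q=0.47327 e^(-rΔt)=0.98739
t_5 payoffs: 53.3482 37.1407 11.8756 0.0000 0.0000 0.0000
t_4: node(4,0) S=36.2098 payoff=46.1402 vs cont=45.1018 → 46.1402 [stop]  node(4,1) S=56.4456 payoff=25.9044 vs cont=24.8660 → 25.9044 [stop]  node(4,2) S=87.9900 payoff=0.0000 vs cont=6.1764 → 6.1764 [wait]  node(4,3) S=137.1630 payoff=0.0000 vs cont=0.0000 → 0.0000 [wait]  node(4,4) S=213.8162 payoff=0.0000 vs cont=0.0000 → 0.0000 [wait]  ⇒ S*(4)=56.4456
t_3: node(3,0) S=45.2093 payoff=37.1407 vs cont=36.1023 → 37.1407 [stop]  node(3,1) S=70.4744 payoff=11.8756 vs cont=16.3589 → 16.3589 [wait]  node(3,2) S=109.8589 payoff=0.0000 vs cont=3.2123 → 3.2123 [wait]  node(3,3) S=171.2532 payoff=0.0000 vs cont=0.0000 → 0.0000 [wait]  ⇒ S*(3)=45.2093
t_2: node(2,0) S=56.4456 payoff=25.9044 vs cont=26.9611 → 26.9611 [wait]  node(2,1) S=87.9900 payoff=0.0000 vs cont=10.0093 → 10.0093 [wait]  node(2,2) S=137.1630 payoff=0.0000 vs cont=1.6707 → 1.6707 [wait]  ⇒ S*(2)=-
t_1: node(1,0) S=70.4744 payoff=11.8756 vs cont=18.6996 → 18.6996 [wait]  node(1,1) S=109.8589 payoff=0.0000 vs cont=5.9865 → 5.9865 [wait]  ⇒ S*(1)=-
t_0: node(0,0) S=87.9900 payoff=0.0000 vs cont=12.5230 → 12.5230 [wait]  ⇒ S*(0)=-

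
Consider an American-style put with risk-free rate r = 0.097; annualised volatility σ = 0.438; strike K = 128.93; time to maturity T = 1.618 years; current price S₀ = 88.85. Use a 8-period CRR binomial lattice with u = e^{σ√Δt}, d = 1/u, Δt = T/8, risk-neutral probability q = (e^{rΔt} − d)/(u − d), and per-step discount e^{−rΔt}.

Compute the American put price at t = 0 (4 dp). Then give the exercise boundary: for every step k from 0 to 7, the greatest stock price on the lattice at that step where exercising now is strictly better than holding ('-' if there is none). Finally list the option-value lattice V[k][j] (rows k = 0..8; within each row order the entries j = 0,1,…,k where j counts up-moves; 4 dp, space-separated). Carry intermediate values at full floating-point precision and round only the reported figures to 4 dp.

Δt=0.20225, u=1.21772, d=0.82121, q=0.50088, disc=e^(-rΔt)=0.98057
k=8 terminal: V=max(K-S,0) → 110.5526 101.6793 88.5217 69.0110 40.0800 0.0000 0.0000 0.0000 0.0000
k=7: j=0 S=22.3785 intr=106.5515 cont=104.0468 V=106.5515[EX]; j=1 S=33.1837 intr=95.7463 cont=93.2416 V=95.7463[EX]; j=2 S=49.2060 intr=79.7240 cont=77.2193 V=79.7240[EX]; j=3 S=72.9644 intr=55.9656 cont=53.4609 V=55.9656[EX]; j=4 S=108.1942 intr=20.7358 cont=19.6161 V=20.7358[EX]; j=5 S=160.4343 intr=0.0000 cont=0.0000 V=0.0000[hold]; j=6 S=237.8978 intr=0.0000 cont=0.0000 V=0.0000[hold]; j=7 S=352.7634 intr=0.0000 cont=0.0000 V=0.0000[hold]  S*(7)=108.1942
k=6: j=0 S=27.2507 intr=101.6793 cont=99.1746 V=101.6793[EX]; j=1 S=40.4083 intr=88.5217 cont=86.0169 V=88.5217[EX]; j=2 S=59.9190 intr=69.0110 cont=66.5063 V=69.0110[EX]; j=3 S=88.8500 intr=40.0800 cont=37.5753 V=40.0800[EX]; j=4 S=131.7500 intr=0.0000 cont=10.1486 V=10.1486[hold]; j=5 S=195.3637 intr=0.0000 cont=0.0000 V=0.0000[hold]; j=6 S=289.6923 intr=0.0000 cont=0.0000 V=0.0000[hold]  S*(6)=88.8500
k=5: j=0 S=33.1837 intr=95.7463 cont=93.2416 V=95.7463[EX]; j=1 S=49.2060 intr=79.7240 cont=77.2193 V=79.7240[EX]; j=2 S=72.9644 intr=55.9656 cont=53.4609 V=55.9656[EX]; j=3 S=108.1942 intr=20.7358 cont=24.6006 V=24.6006[hold]; j=4 S=160.4343 intr=0.0000 cont=4.9670 V=4.9670[hold]; j=5 S=237.8978 intr=0.0000 cont=0.0000 V=0.0000[hold]  S*(5)=72.9644
k=4: j=0 S=40.4083 intr=88.5217 cont=86.0169 V=88.5217[EX]; j=1 S=59.9190 intr=69.0110 cont=66.5063 V=69.0110[EX]; j=2 S=88.8500 intr=40.0800 cont=39.4735 V=40.0800[EX]; j=3 S=131.7500 intr=0.0000 cont=14.4796 V=14.4796[hold]; j=4 S=195.3637 intr=0.0000 cont=2.4309 V=2.4309[hold]  S*(4)=88.8500
k=3: j=0 S=49.2060 intr=79.7240 cont=77.2193 V=79.7240[EX]; j=1 S=72.9644 intr=55.9656 cont=53.4609 V=55.9656[EX]; j=2 S=108.1942 intr=20.7358 cont=26.7278 V=26.7278[hold]; j=3 S=160.4343 intr=0.0000 cont=8.2806 V=8.2806[hold]  S*(3)=72.9644
k=2: j=0 S=59.9190 intr=69.0110 cont=66.5063 V=69.0110[EX]; j=1 S=88.8500 intr=40.0800 cont=40.5182 V=40.5182[hold]; j=2 S=131.7500 intr=0.0000 cont=17.1482 V=17.1482[hold]  S*(2)=59.9190
k=1: j=0 S=72.9644 intr=55.9656 cont=53.6761 V=55.9656[EX]; j=1 S=108.1942 intr=20.7358 cont=28.2529 V=28.2529[hold]  S*(1)=72.9644
k=0: j=0 S=88.8500 intr=40.0800 cont=41.2673 V=41.2673[hold]  S*(0)=-

price = 41.2673
boundary = - 72.9644 59.9190 72.9644 88.8500 72.9644 88.8500 108.1942
tree:
41.2673
55.9656 28.2529
69.0110 40.5182 17.1482
79.7240 55.9656 26.7278 8.2806
88.5217 69.0110 40.0800 14.4796 2.4309
95.7463 79.7240 55.9656 24.6006 4.9670 0.0000
101.6793 88.5217 69.0110 40.0800 10.1486 0.0000 0.0000
106.5515 95.7463 79.7240 55.9656 20.7358 0.0000 0.0000 0.0000
110.5526 101.6793 88.5217 69.0110 40.0800 0.0000 0.0000 0.0000 0.0000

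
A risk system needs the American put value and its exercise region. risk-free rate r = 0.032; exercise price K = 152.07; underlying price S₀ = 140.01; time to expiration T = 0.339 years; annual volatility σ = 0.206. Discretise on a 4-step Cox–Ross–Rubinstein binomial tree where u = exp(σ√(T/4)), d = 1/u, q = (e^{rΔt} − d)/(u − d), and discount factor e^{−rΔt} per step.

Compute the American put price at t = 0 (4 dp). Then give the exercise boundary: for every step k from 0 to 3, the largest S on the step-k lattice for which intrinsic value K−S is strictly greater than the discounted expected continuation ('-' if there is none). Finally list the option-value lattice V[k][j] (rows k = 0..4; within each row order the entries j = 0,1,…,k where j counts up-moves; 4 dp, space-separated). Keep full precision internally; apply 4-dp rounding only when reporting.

Δt=0.08475  u=1.06181  d=0.94179  q=0.50764  discount=0.99729
step 4 (expiry): payoffs max(K−S,0) = 41.9212 27.8849 12.0600 0.0000 0.0000
step 3: (k=3,j=0): S=116.9566, (K−S)⁺=35.1134, hold=34.7016 ⇒ V=35.1134 exercise | (k=3,j=1): S=131.8604, (K−S)⁺=20.2096, hold=19.7978 ⇒ V=20.2096 exercise | (k=3,j=2): S=148.6633, (K−S)⁺=3.4067, hold=5.9218 ⇒ V=5.9218 continue | (k=3,j=3): S=167.6075, (K−S)⁺=0.0000, hold=0.0000 ⇒ V=0.0000 continue  boundary S*=131.8604
step 2: (k=2,j=0): S=124.1851, (K−S)⁺=27.8849, hold=27.4731 ⇒ V=27.8849 exercise | (k=2,j=1): S=140.0100, (K−S)⁺=12.0600, hold=12.9215 ⇒ V=12.9215 continue | (k=2,j=2): S=157.8515, (K−S)⁺=0.0000, hold=2.9077 ⇒ V=2.9077 continue  boundary S*=124.1851
step 1: (k=1,j=0): S=131.8604, (K−S)⁺=20.2096, hold=20.2339 ⇒ V=20.2339 continue | (k=1,j=1): S=148.6633, (K−S)⁺=3.4067, hold=7.8169 ⇒ V=7.8169 continue  boundary S*=-
step 0: (k=0,j=0): S=140.0100, (K−S)⁺=12.0600, hold=13.8928 ⇒ V=13.8928 continue  boundary S*=-

price = 13.8928
boundary = - - 124.1851 131.8604
tree:
13.8928
20.2339 7.8169
27.8849 12.9215 2.9077
35.1134 20.2096 5.9218 0.0000
41.9212 27.8849 12.0600 0.0000 0.0000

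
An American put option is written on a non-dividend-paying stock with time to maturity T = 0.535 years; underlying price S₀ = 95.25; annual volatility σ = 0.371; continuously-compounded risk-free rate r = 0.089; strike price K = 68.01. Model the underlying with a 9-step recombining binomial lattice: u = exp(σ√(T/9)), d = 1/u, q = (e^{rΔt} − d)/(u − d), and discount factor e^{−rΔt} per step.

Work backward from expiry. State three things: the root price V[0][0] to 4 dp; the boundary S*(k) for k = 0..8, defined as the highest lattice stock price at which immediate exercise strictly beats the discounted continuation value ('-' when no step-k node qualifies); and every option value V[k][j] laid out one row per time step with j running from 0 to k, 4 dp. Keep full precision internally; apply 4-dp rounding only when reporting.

price = 0.7873
boundary = - - - - - - 55.3557 50.5683 55.3557
tree:
0.7873
1.3312 0.2659
2.2099 0.4897 0.0508
3.5876 0.8917 0.1035 0.0000
5.6671 1.6004 0.2109 0.0000 0.0000
8.6524 2.8199 0.4299 0.0000 0.0000 0.0000
12.6543 4.8467 0.8760 0.0000 0.0000 0.0000 0.0000
17.4417 8.0433 1.7852 0.0000 0.0000 0.0000 0.0000 0.0000
21.8151 12.6543 3.6380 0.0000 0.0000 0.0000 0.0000 0.0000 0.0000
25.8102 17.4417 7.4137 0.0000 0.0000 0.0000 0.0000 0.0000 0.0000 0.0000

params: Δt=0.05944 u=1.09467 d=0.91352 q=0.50668 e^(-rΔt)=0.99472
t_9 payoffs: 25.8102 17.4417 7.4137 0.0000 0.0000 0.0000 0.0000 0.0000 0.0000 0.0000
t_8: node(8,0) S=46.1949 payoff=21.8151 vs cont=21.4562 → 21.8151 [stop]  node(8,1) S=55.3557 payoff=12.6543 vs cont=12.2955 → 12.6543 [stop]  node(8,2) S=66.3330 payoff=1.6770 vs cont=3.6380 → 3.6380 [wait]  node(8,3) S=79.4872 payoff=0.0000 vs cont=0.0000 → 0.0000 [wait]  node(8,4) S=95.2500 payoff=0.0000 vs cont=0.0000 → 0.0000 [wait]  node(8,5) S=114.1386 payoff=0.0000 vs cont=0.0000 → 0.0000 [wait]  node(8,6) S=136.7730 payoff=0.0000 vs cont=0.0000 → 0.0000 [wait]  node(8,7) S=163.8959 payoff=0.0000 vs cont=0.0000 → 0.0000 [wait]  node(8,8) S=196.3974 payoff=0.0000 vs cont=0.0000 → 0.0000 [wait]  ⇒ S*(8)=55.3557
t_7: node(7,0) S=50.5683 payoff=17.4417 vs cont=17.0829 → 17.4417 [stop]  node(7,1) S=60.5963 payoff=7.4137 vs cont=8.0433 → 8.0433 [wait]  node(7,2) S=72.6129 payoff=0.0000 vs cont=1.7852 → 1.7852 [wait]  node(7,3) S=87.0124 payoff=0.0000 vs cont=0.0000 → 0.0000 [wait]  node(7,4) S=104.2675 payoff=0.0000 vs cont=0.0000 → 0.0000 [wait]  node(7,5) S=124.9443 payoff=0.0000 vs cont=0.0000 → 0.0000 [wait]  node(7,6) S=149.7215 payoff=0.0000 vs cont=0.0000 → 0.0000 [wait]  node(7,7) S=179.4121 payoff=0.0000 vs cont=0.0000 → 0.0000 [wait]  ⇒ S*(7)=50.5683
t_6: node(6,0) S=55.3557 payoff=12.6543 vs cont=12.6128 → 12.6543 [stop]  node(6,1) S=66.3330 payoff=1.6770 vs cont=4.8467 → 4.8467 [wait]  node(6,2) S=79.4872 payoff=0.0000 vs cont=0.8760 → 0.8760 [wait]  node(6,3) S=95.2500 payoff=0.0000 vs cont=0.0000 → 0.0000 [wait]  node(6,4) S=114.1386 payoff=0.0000 vs cont=0.0000 → 0.0000 [wait]  node(6,5) S=136.7730 payoff=0.0000 vs cont=0.0000 → 0.0000 [wait]  node(6,6) S=163.8959 payoff=0.0000 vs cont=0.0000 → 0.0000 [wait]  ⇒ S*(6)=55.3557
t_5: node(5,0) S=60.5963 payoff=7.4137 vs cont=8.6524 → 8.6524 [wait]  node(5,1) S=72.6129 payoff=0.0000 vs cont=2.8199 → 2.8199 [wait]  node(5,2) S=87.0124 payoff=0.0000 vs cont=0.4299 → 0.4299 [wait]  node(5,3) S=104.2675 payoff=0.0000 vs cont=0.0000 → 0.0000 [wait]  node(5,4) S=124.9443 payoff=0.0000 vs cont=0.0000 → 0.0000 [wait]  node(5,5) S=149.7215 payoff=0.0000 vs cont=0.0000 → 0.0000 [wait]  ⇒ S*(5)=-
t_4: node(4,0) S=66.3330 payoff=1.6770 vs cont=5.6671 → 5.6671 [wait]  node(4,1) S=79.4872 payoff=0.0000 vs cont=1.6004 → 1.6004 [wait]  node(4,2) S=95.2500 payoff=0.0000 vs cont=0.2109 → 0.2109 [wait]  node(4,3) S=114.1386 payoff=0.0000 vs cont=0.0000 → 0.0000 [wait]  node(4,4) S=136.7730 payoff=0.0000 vs cont=0.0000 → 0.0000 [wait]  ⇒ S*(4)=-
t_3: node(3,0) S=72.6129 payoff=0.0000 vs cont=3.5876 → 3.5876 [wait]  node(3,1) S=87.0124 payoff=0.0000 vs cont=0.8917 → 0.8917 [wait]  node(3,2) S=104.2675 payoff=0.0000 vs cont=0.1035 → 0.1035 [wait]  node(3,3) S=124.9443 payoff=0.0000 vs cont=0.0000 → 0.0000 [wait]  ⇒ S*(3)=-
t_2: node(2,0) S=79.4872 payoff=0.0000 vs cont=2.2099 → 2.2099 [wait]  node(2,1) S=95.2500 payoff=0.0000 vs cont=0.4897 → 0.4897 [wait]  node(2,2) S=114.1386 payoff=0.0000 vs cont=0.0508 → 0.0508 [wait]  ⇒ S*(2)=-
t_1: node(1,0) S=87.0124 payoff=0.0000 vs cont=1.3312 → 1.3312 [wait]  node(1,1) S=104.2675 payoff=0.0000 vs cont=0.2659 → 0.2659 [wait]  ⇒ S*(1)=-
t_0: node(0,0) S=95.2500 payoff=0.0000 vs cont=0.7873 → 0.7873 [wait]  ⇒ S*(0)=-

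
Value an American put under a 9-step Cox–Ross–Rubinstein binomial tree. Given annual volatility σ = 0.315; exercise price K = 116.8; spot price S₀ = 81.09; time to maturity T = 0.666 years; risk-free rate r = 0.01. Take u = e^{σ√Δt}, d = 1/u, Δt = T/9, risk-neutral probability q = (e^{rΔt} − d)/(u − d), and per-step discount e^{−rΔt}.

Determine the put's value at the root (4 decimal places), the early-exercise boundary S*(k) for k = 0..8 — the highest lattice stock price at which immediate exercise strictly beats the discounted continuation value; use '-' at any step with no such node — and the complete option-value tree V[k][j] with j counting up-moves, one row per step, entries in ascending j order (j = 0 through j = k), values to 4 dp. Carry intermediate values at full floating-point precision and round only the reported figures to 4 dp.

params: Δt=0.07400 u=1.08947 d=0.91788 q=0.48291 e^(-rΔt)=0.99926
t_9 payoffs: 79.2994 72.2891 63.9682 54.0918 42.3692 28.4551 11.9399 0.0000 0.0000 0.0000
t_8: node(8,0) S=40.8557 payoff=75.9443 vs cont=75.8579 → 75.9443 [stop]  node(8,1) S=48.4932 payoff=68.3068 vs cont=68.2204 → 68.3068 [stop]  node(8,2) S=57.5585 payoff=59.2415 vs cont=59.1551 → 59.2415 [stop]  node(8,3) S=68.3185 payoff=48.4815 vs cont=48.3951 → 48.4815 [stop]  node(8,4) S=81.0900 payoff=35.7100 vs cont=35.6236 → 35.7100 [stop]  node(8,5) S=96.2490 payoff=20.5510 vs cont=20.4646 → 20.5510 [stop]  node(8,6) S=114.2417 payoff=2.5583 vs cont=6.1695 → 6.1695 [wait]  node(8,7) S=135.5981 payoff=0.0000 vs cont=0.0000 → 0.0000 [wait]  node(8,8) S=160.9468 payoff=0.0000 vs cont=0.0000 → 0.0000 [wait]  ⇒ S*(8)=96.2490
t_7: node(7,0) S=44.5109 payoff=72.2891 vs cont=72.2027 → 72.2891 [stop]  node(7,1) S=52.8318 payoff=63.9682 vs cont=63.8818 → 63.9682 [stop]  node(7,2) S=62.7082 payoff=54.0918 vs cont=54.0054 → 54.0918 [stop]  node(7,3) S=74.4308 payoff=42.3692 vs cont=42.2828 → 42.3692 [stop]  node(7,4) S=88.3449 payoff=28.4551 vs cont=28.3687 → 28.4551 [stop]  node(7,5) S=104.8601 payoff=11.9399 vs cont=13.5960 → 13.5960 [wait]  node(7,6) S=124.4627 payoff=0.0000 vs cont=3.1878 → 3.1878 [wait]  node(7,7) S=147.7297 payoff=0.0000 vs cont=0.0000 → 0.0000 [wait]  ⇒ S*(7)=88.3449
t_6: node(6,0) S=48.4932 payoff=68.3068 vs cont=68.2204 → 68.3068 [stop]  node(6,1) S=57.5585 payoff=59.2415 vs cont=59.1551 → 59.2415 [stop]  node(6,2) S=68.3185 payoff=48.4815 vs cont=48.3951 → 48.4815 [stop]  node(6,3) S=81.0900 payoff=35.7100 vs cont=35.6236 → 35.7100 [stop]  node(6,4) S=96.2490 payoff=20.5510 vs cont=21.2638 → 21.2638 [wait]  node(6,5) S=114.2417 payoff=2.5583 vs cont=8.5635 → 8.5635 [wait]  node(6,6) S=135.5981 payoff=0.0000 vs cont=1.6472 → 1.6472 [wait]  ⇒ S*(6)=81.0900
t_5: node(5,0) S=52.8318 payoff=63.9682 vs cont=63.8818 → 63.9682 [stop]  node(5,1) S=62.7082 payoff=54.0918 vs cont=54.0054 → 54.0918 [stop]  node(5,2) S=74.4308 payoff=42.3692 vs cont=42.2828 → 42.3692 [stop]  node(5,3) S=88.3449 payoff=28.4551 vs cont=28.7126 → 28.7126 [wait]  node(5,4) S=104.8601 payoff=11.9399 vs cont=15.1196 → 15.1196 [wait]  node(5,5) S=124.4627 payoff=0.0000 vs cont=5.2197 → 5.2197 [wait]  ⇒ S*(5)=74.4308
t_4: node(4,0) S=57.5585 payoff=59.2415 vs cont=59.1551 → 59.2415 [stop]  node(4,1) S=68.3185 payoff=48.4815 vs cont=48.3951 → 48.4815 [stop]  node(4,2) S=81.0900 payoff=35.7100 vs cont=35.7479 → 35.7479 [wait]  node(4,3) S=96.2490 payoff=20.5510 vs cont=22.1321 → 22.1321 [wait]  node(4,4) S=114.2417 payoff=2.5583 vs cont=10.3313 → 10.3313 [wait]  ⇒ S*(4)=68.3185
t_3: node(3,0) S=62.7082 payoff=54.0918 vs cont=54.0054 → 54.0918 [stop]  node(3,1) S=74.4308 payoff=42.3692 vs cont=42.3010 → 42.3692 [stop]  node(3,2) S=88.3449 payoff=28.4551 vs cont=29.1512 → 29.1512 [wait]  node(3,3) S=104.8601 payoff=11.9399 vs cont=16.4213 → 16.4213 [wait]  ⇒ S*(3)=74.4308
t_2: node(2,0) S=68.3185 payoff=48.4815 vs cont=48.3951 → 48.4815 [stop]  node(2,1) S=81.0900 payoff=35.7100 vs cont=35.9595 → 35.9595 [wait]  node(2,2) S=96.2490 payoff=20.5510 vs cont=22.9868 → 22.9868 [wait]  ⇒ S*(2)=68.3185
t_1: node(1,0) S=74.4308 payoff=42.3692 vs cont=42.4032 → 42.4032 [wait]  node(1,1) S=88.3449 payoff=28.4551 vs cont=29.6730 → 29.6730 [wait]  ⇒ S*(1)=-
t_0: node(0,0) S=81.0900 payoff=35.7100 vs cont=36.2289 → 36.2289 [wait]  ⇒ S*(0)=-

price = 36.2289
boundary = - - 68.3185 74.4308 68.3185 74.4308 81.0900 88.3449 96.2490
tree:
36.2289
42.4032 29.6730
48.4815 35.9595 22.9868
54.0918 42.3692 29.1512 16.4213
59.2415 48.4815 35.7479 22.1321 10.3313
63.9682 54.0918 42.3692 28.7126 15.1196 5.2197
68.3068 59.2415 48.4815 35.7100 21.2638 8.5635 1.6472
72.2891 63.9682 54.0918 42.3692 28.4551 13.5960 3.1878 0.0000
75.9443 68.3068 59.2415 48.4815 35.7100 20.5510 6.1695 0.0000 0.0000
79.2994 72.2891 63.9682 54.0918 42.3692 28.4551 11.9399 0.0000 0.0000 0.0000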